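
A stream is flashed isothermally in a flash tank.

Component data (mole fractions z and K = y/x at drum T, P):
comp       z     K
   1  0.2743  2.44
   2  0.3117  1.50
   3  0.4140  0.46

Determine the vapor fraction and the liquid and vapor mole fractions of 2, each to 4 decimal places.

ψ = 0.6023, x_2 = 0.2396, y_2 = 0.3593

Let ψ = V/F and solve Σ zᵢ(Kᵢ−1)/(1+ψ(Kᵢ−1)) = 0.
Check two-phase: ΣzᵢKᵢ = 1.3273 > 1 and Σzᵢ/Kᵢ = 1.2202 > 1, so g(0) = 0.3273 > 0 and g(1) = -0.2202 < 0.
Newton iteration, ψ⁰ = 0.47:
  ψ = 0.4700: g = 0.06216, g' = -0.4702 → ψ = 0.6022
  ψ = 0.6022: g = 0.00004, g' = -0.4743 → ψ = 0.6023
Converged at ψ = 0.6023.
Compositions from xᵢ = zᵢ/(1+ψ(Kᵢ−1)), yᵢ = Kᵢxᵢ:
  1: x = 0.1469, y = 0.3584
  2: x = 0.2396, y = 0.3593
  3: x = 0.6135, y = 0.2822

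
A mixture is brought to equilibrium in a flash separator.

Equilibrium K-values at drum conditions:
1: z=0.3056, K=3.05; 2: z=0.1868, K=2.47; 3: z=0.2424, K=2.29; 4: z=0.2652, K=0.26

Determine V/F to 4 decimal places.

V/F = 0.8284

Material balance + equilibrium reduce to Σ zᵢ(Kᵢ−1)/(1+V/F(Kᵢ−1)) = 0.
Check two-phase: ΣzᵢKᵢ = 2.0175 > 1 and Σzᵢ/Kᵢ = 1.3017 > 1, so g(0) = 1.0175 > 0 and g(1) = -0.3017 < 0.
Newton iteration, V/F⁰ = 0.52:
  V/F = 0.5200: g = 0.32702, g' = -0.9588 → V/F = 0.8611
  V/F = 0.8611: g = -0.04504, g' = -1.4405 → V/F = 0.8298
  V/F = 0.8298: g = -0.00184, g' = -1.3270 → V/F = 0.8284
Converged at V/F = 0.8284.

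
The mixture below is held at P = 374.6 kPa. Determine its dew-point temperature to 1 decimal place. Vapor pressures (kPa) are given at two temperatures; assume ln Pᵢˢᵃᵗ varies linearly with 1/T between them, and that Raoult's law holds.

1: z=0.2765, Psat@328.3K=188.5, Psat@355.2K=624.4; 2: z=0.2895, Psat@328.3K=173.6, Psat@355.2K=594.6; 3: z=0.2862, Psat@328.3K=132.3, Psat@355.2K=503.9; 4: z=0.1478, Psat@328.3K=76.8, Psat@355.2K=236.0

Dew-point temperature: Σzᵢ·P/Pᵢˢᵃᵗ(T) = 1. Interpolate ln Pᵢˢᵃᵗ = aᵢ + bᵢ/T.
  T = 328.3 K: ΣzᵢP/Pᵢˢᵃᵗ = 2.7054
  T = 355.2 K: ΣzᵢP/Pᵢˢᵃᵗ = 0.7956
  T = 341.8 K: ΣzᵢP/Pᵢˢᵃᵗ = 1.4278
  T = 348.5 K: ΣzᵢP/Pᵢˢᵃᵗ = 1.0597
  T = 351.9 K: ΣzᵢP/Pᵢˢᵃᵗ = 0.9150
  T = 350.2 K: ΣzᵢP/Pᵢˢᵃᵗ = 0.9843
Interpolating between 348.5 K and 350.2 K gives T ≈ 349.8 K.

T = 349.8 K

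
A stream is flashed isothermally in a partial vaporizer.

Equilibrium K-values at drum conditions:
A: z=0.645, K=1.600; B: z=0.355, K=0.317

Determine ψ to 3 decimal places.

Let ψ = V/F and solve Σ zᵢ(Kᵢ−1)/(1+ψ(Kᵢ−1)) = 0.
Feasibility: ΣzᵢKᵢ = 1.145, Σzᵢ/Kᵢ = 1.523 — both > 1, two phases present.
Binary case is linear: z₁(K₁−1)(1+ψ(K₂−1)) + z₂(K₂−1)(1+ψ(K₁−1)) = 0
⇒ ψ = [z₁(K₁−1)+z₂(K₂−1)] / [−(K₁−1)(K₂−1)] = 0.1445/0.4098 = 0.353

ψ = 0.353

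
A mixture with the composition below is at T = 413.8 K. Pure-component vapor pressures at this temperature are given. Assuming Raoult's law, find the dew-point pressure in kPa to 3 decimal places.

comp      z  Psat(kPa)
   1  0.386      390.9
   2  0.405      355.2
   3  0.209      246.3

At the dew point ψ → 1, so Σzᵢ/Kᵢ = 1 with Kᵢ = Pᵢˢᵃᵗ/P ⇒ 1/P = Σzᵢ/Pᵢˢᵃᵗ.
1/P = 0.386/390.9 + 0.405/355.2 + 0.209/246.3 = 0.002976 ⇒ P = 335.996 kPa

Pdew = 335.996 kPa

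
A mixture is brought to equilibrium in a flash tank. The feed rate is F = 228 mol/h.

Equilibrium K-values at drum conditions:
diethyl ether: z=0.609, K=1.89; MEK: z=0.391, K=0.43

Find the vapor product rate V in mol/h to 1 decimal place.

V = 143.4 mol/h

Newton–Raphson from ψ = 0.5:
  ψ = 0.500: g = 0.0634, g' = -0.480 → ψ = 0.632
  ψ = 0.632: g = -0.0016, g' = -0.508 → ψ = 0.629
Converged at ψ = 0.629.
Then V = ψ·F = 0.6291·228 = 143.4 mol/h and L = F − V = 84.6 mol/h.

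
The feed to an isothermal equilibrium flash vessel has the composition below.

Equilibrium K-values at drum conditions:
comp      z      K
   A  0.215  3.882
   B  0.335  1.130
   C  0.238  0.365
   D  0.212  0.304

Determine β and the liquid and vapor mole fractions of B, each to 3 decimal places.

β = 0.301, x_B = 0.322, y_B = 0.364

Material balance + equilibrium reduce to Σ zᵢ(Kᵢ−1)/(1+β(Kᵢ−1)) = 0.
Feasibility: ΣzᵢKᵢ = 1.364, Σzᵢ/Kᵢ = 1.701 — both > 1, two phases present.
Newton iteration, β⁰ = 0.65:
  β = 0.650: g = -0.2710, g' = -0.842 → β = 0.328
  β = 0.328: g = -0.0219, g' = -0.803 → β = 0.301
Converged at β = 0.301.
Compositions from xᵢ = zᵢ/(1+β(Kᵢ−1)), yᵢ = Kᵢxᵢ:
  A: x = 0.115, y = 0.447
  B: x = 0.322, y = 0.364
  C: x = 0.294, y = 0.107
  D: x = 0.268, y = 0.082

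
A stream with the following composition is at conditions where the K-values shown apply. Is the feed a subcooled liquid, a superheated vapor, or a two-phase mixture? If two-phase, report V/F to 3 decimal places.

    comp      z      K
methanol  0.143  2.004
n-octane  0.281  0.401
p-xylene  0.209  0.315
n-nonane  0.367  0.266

ΣzᵢKᵢ = 0.563; Σzᵢ/Kᵢ = 2.815.
Since ΣzᵢKᵢ < 1 the mixture is below its bubble point — single liquid phase.

subcooled liquid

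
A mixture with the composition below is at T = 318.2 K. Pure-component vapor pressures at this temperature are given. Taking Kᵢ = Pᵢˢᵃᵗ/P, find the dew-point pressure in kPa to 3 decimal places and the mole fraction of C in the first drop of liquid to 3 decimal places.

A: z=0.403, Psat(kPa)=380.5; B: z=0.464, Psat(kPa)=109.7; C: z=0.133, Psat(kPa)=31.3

At the dew point ψ → 1, so Σzᵢ/Kᵢ = 1 with Kᵢ = Pᵢˢᵃᵗ/P ⇒ 1/P = Σzᵢ/Pᵢˢᵃᵗ.
1/P = 0.403/380.5 + 0.464/109.7 + 0.133/31.3 = 0.009538 ⇒ P = 104.843 kPa
xᵢ = zᵢP/Pᵢˢᵃᵗ ⇒ x_C = 0.133·104.843/31.3 = 0.445

Pdew = 104.843 kPa, x_C = 0.445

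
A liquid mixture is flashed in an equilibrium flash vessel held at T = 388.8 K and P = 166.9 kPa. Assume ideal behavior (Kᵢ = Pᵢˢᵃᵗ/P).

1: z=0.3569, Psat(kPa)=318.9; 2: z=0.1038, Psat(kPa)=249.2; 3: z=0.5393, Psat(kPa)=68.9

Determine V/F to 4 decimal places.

V/F = 0.1214

Raoult's law: Kᵢ = Pᵢˢᵃᵗ/P = Pᵢˢᵃᵗ/166.9.
  K_1 = 318.9/166.9 = 1.910725, K_2 = 249.2/166.9 = 1.493110, K_3 = 68.9/166.9 = 0.412822
Newton iteration, V/F⁰ = 0.5:
  V/F = 0.5000: g = -0.18387, g' = -0.5286 → V/F = 0.1522
  V/F = 0.1522: g = -0.01464, g' = -0.4744 → V/F = 0.1213
  V/F = 0.1213: g = 0.00005, g' = -0.4781 → V/F = 0.1214
Converged at V/F = 0.1214.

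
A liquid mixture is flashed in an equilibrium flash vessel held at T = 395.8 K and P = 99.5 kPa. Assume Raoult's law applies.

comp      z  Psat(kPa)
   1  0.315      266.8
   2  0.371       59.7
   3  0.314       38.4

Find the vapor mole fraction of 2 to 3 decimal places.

Raoult's law: Kᵢ = Pᵢˢᵃᵗ/P = Pᵢˢᵃᵗ/99.5.
  K_1 = 266.8/99.5 = 2.68141, K_2 = 59.7/99.5 = 0.60000, K_3 = 38.4/99.5 = 0.38593
Rachford–Rice: g(β) = Σ zᵢ(Kᵢ−1)/(1+β(Kᵢ−1)) = 0.
g(0) = ΣzᵢKᵢ − 1 = 0.188 and g(1) = 1 − Σzᵢ/Kᵢ = -0.549, so a root lies in (0, 1).
Newton iteration, β⁰ = 0.57:
  β = 0.570: g = -0.2184, g' = -0.612 → β = 0.213
  β = 0.213: g = 0.0058, g' = -0.710 → β = 0.221
Converged at β = 0.221.
Compositions from xᵢ = zᵢ/(1+β(Kᵢ−1)), yᵢ = Kᵢxᵢ:
  1: x = 0.230, y = 0.616
  2: x = 0.407, y = 0.244
  3: x = 0.363, y = 0.140

y_2 = 0.244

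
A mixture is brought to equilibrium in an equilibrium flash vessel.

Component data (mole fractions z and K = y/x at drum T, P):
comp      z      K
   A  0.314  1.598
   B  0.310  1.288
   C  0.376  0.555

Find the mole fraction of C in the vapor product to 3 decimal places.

y_C = 0.274

Newton–Raphson from β = 0.43:
  β = 0.430: g = 0.0219, g' = -0.205 → β = 0.537
  β = 0.537: g = -0.0003, g' = -0.212 → β = 0.535
Converged at β = 0.535.
Compositions from xᵢ = zᵢ/(1+β(Kᵢ−1)), yᵢ = Kᵢxᵢ:
  A: x = 0.238, y = 0.380
  B: x = 0.269, y = 0.346
  C: x = 0.494, y = 0.274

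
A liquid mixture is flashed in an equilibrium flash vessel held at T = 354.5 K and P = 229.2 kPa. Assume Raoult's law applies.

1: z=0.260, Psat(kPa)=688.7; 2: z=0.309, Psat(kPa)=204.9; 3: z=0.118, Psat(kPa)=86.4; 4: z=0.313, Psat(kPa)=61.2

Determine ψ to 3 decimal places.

Raoult's law: Kᵢ = Pᵢˢᵃᵗ/P = Pᵢˢᵃᵗ/229.2.
  K_1 = 688.7/229.2 = 3.00480, K_2 = 204.9/229.2 = 0.89398, K_3 = 86.4/229.2 = 0.37696, K_4 = 61.2/229.2 = 0.26702
Newton iteration, ψ⁰ = 0.69:
  ψ = 0.690: g = -0.4098, g' = -1.017 → ψ = 0.287
  ψ = 0.287: g = -0.0831, g' = -0.762 → ψ = 0.178
  ψ = 0.178: g = 0.0041, g' = -0.851 → ψ = 0.183
Converged at ψ = 0.183.

ψ = 0.183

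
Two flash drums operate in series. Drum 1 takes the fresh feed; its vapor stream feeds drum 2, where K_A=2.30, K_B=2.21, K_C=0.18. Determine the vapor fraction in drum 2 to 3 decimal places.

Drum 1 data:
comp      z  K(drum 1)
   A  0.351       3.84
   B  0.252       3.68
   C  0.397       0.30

V/F (drum 2) = 0.738

Drum 1:
Let ψ₁ = V/F and solve Σ zᵢ(Kᵢ−1)/(1+ψ₁(Kᵢ−1)) = 0.
Feasibility: ΣzᵢKᵢ = 2.394, Σzᵢ/Kᵢ = 1.483 — both > 1, two phases present.
Newton–Raphson from ψ₁ = 0.66:
  ψ₁ = 0.660: g = 0.0742, g' = -1.251 → ψ₁ = 0.719
  ψ₁ = 0.719: g = -0.0014, g' = -1.306 → ψ₁ = 0.718
Converged at ψ₁ = 0.718.
Drum-1 compositions:
  A: x = 0.115, y = 0.443
  B: x = 0.086, y = 0.317
  C: x = 0.798, y = 0.240
Drum-2 feed = drum-1 vapor: z₂ = (0.4434, 0.3171, 0.2395).
Drum 2:
Iterate (Newton) starting at ψ₂ = 0.31:
  ψ₂ = 0.310: g = 0.4265, g' = -0.916 → ψ₂ = 0.776
  ψ₂ = 0.776: g = -0.0549, g' = -1.526 → ψ₂ = 0.740
  ψ₂ = 0.740: g = -0.0030, g' = -1.365 → ψ₂ = 0.738
Converged at ψ₂ = 0.738.
  A: x = 0.226, y = 0.521
  B: x = 0.168, y = 0.370
  C: x = 0.606, y = 0.109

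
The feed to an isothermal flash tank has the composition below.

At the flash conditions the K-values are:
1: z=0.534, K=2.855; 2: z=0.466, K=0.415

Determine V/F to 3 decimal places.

Rachford–Rice: g(V/F) = Σ zᵢ(Kᵢ−1)/(1+V/F(Kᵢ−1)) = 0.
g(0) = ΣzᵢKᵢ − 1 = 0.718 and g(1) = 1 − Σzᵢ/Kᵢ = -0.310, so a root lies in (0, 1).
Newton–Raphson from V/F = 0.5:
  V/F = 0.500: g = 0.1286, g' = -0.813 → V/F = 0.658
  V/F = 0.658: g = 0.0028, g' = -0.794 → V/F = 0.662
Converged at V/F = 0.662.

V/F = 0.662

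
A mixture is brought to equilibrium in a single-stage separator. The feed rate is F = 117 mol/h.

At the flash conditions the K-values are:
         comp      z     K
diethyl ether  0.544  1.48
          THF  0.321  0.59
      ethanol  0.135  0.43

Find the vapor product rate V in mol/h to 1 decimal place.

Iterate (Newton) starting at ψ = 0.33:
  ψ = 0.330: g = -0.0216, g' = -0.232 → ψ = 0.237
  ψ = 0.237: g = -0.0003, g' = -0.226 → ψ = 0.236
Converged at ψ = 0.236.
Then V = ψ·F = 0.2357·117 = 27.6 mol/h and L = F − V = 89.4 mol/h.

V = 27.6 mol/h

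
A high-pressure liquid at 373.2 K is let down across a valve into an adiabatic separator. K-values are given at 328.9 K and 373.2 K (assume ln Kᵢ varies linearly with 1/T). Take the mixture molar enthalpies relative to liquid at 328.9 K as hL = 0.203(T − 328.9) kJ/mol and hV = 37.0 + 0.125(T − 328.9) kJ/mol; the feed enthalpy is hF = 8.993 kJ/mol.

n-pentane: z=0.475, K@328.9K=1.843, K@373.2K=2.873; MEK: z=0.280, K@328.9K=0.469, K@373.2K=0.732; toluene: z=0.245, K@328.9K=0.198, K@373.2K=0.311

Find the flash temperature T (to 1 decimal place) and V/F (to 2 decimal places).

T = 335.4 K, V/F = 0.21

Adiabatic flash: solve Rachford–Rice at each trial T, then check hF = ψ·hV(T) + (1−ψ)·hL(T).
  T = 328.9 K: K = (1.843, 0.469, 0.198), RR gives ψ = 0.098, H_out = 3.611 kJ/mol
  T = 373.2 K: K = (2.873, 0.732, 0.311), RR gives ψ = 0.656, H_out = 31.003 kJ/mol
  T = 351.0 K: K = (2.332, 0.594, 0.252), RR gives ψ = 0.422, H_out = 19.367 kJ/mol
  T = 339.9 K: K = (2.080, 0.530, 0.224), RR gives ψ = 0.279, H_out = 12.313 kJ/mol
  T = 334.4 K: K = (1.960, 0.499, 0.211), RR gives ψ = 0.195, H_out = 8.249 kJ/mol
  T = 337.1 K: K = (2.019, 0.514, 0.217), RR gives ψ = 0.238, H_out = 10.304 kJ/mol
  T = 335.8 K: K = (1.990, 0.507, 0.214), RR gives ψ = 0.217, H_out = 9.331 kJ/mol
Linear interpolation between T = 334.4 (H_out = 8.249) and T = 335.8 (H_out = 9.331) on hF = 8.993 gives T ≈ 335.4 K, at which ψ = 0.21.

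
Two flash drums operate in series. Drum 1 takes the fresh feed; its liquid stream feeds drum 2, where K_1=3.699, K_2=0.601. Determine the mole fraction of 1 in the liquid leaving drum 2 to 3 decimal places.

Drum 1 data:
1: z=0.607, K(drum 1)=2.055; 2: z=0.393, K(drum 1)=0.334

x_1 (drum 2) = 0.129

Drum 1:
Rachford–Rice: g(ψ₁) = Σ zᵢ(Kᵢ−1)/(1+ψ₁(Kᵢ−1)) = 0.
g(0) = ΣzᵢKᵢ − 1 = 0.379 and g(1) = 1 − Σzᵢ/Kᵢ = -0.472, so a root lies in (0, 1).
Newton–Raphson from ψ₁ = 0.5:
  ψ₁ = 0.500: g = 0.0268, g' = -0.681 → ψ₁ = 0.539
Converged at ψ₁ = 0.539.
Drum-1 compositions:
  1: x = 0.387, y = 0.795
  2: x = 0.613, y = 0.205
Drum-2 feed = drum-1 liquid: z₂ = (0.3870, 0.6130).
Drum 2:
Binary case is linear: z₁(K₁−1)(1+ψ₂(K₂−1)) + z₂(K₂−1)(1+ψ₂(K₁−1)) = 0
⇒ ψ₂ = [z₁(K₁−1)+z₂(K₂−1)] / [−(K₁−1)(K₂−1)] = 0.7999/1.0769 = 0.743
  1: x = 0.129, y = 0.476
  2: x = 0.871, y = 0.524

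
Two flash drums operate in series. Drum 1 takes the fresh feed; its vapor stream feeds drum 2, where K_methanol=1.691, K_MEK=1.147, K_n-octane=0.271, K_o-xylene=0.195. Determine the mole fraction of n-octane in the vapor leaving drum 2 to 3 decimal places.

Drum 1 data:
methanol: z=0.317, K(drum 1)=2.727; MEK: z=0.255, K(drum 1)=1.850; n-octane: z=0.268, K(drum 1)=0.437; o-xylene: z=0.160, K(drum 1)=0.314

y_n-octane (drum 2) = 0.066

Drum 1:
Let ψ₁ = V/F and solve Σ zᵢ(Kᵢ−1)/(1+ψ₁(Kᵢ−1)) = 0.
Feasibility: ΣzᵢKᵢ = 1.504, Σzᵢ/Kᵢ = 1.377 — both > 1, two phases present.
Iterate (Newton) starting at ψ₁ = 0.5:
  ψ₁ = 0.500: g = 0.0688, g' = -0.702 → ψ₁ = 0.598
  ψ₁ = 0.598: g = -0.0006, g' = -0.719 → ψ₁ = 0.597
Converged at ψ₁ = 0.597.
Drum-1 compositions:
  methanol: x = 0.156, y = 0.426
  MEK: x = 0.169, y = 0.313
  n-octane: x = 0.404, y = 0.176
  o-xylene: x = 0.271, y = 0.085
Drum-2 feed = drum-1 vapor: z₂ = (0.4255, 0.3129, 0.1764, 0.0851).
Drum 2:
Rachford–Rice: g(ψ₂) = Σ zᵢ(Kᵢ−1)/(1+ψ₂(Kᵢ−1)) = 0.
Feasibility: ΣzᵢKᵢ = 1.143, Σzᵢ/Kᵢ = 1.612 — both > 1, two phases present.
Newton iteration, ψ₂⁰ = 0.66:
  ψ₂ = 0.660: g = -0.1502, g' = -0.701 → ψ₂ = 0.446
  ψ₂ = 0.446: g = -0.0294, g' = -0.465 → ψ₂ = 0.382
  ψ₂ = 0.382: g = -0.0012, g' = -0.429 → ψ₂ = 0.380
Converged at ψ₂ = 0.380.
  methanol: x = 0.337, y = 0.570
  MEK: x = 0.296, y = 0.340
  n-octane: x = 0.244, y = 0.066
  o-xylene: x = 0.123, y = 0.024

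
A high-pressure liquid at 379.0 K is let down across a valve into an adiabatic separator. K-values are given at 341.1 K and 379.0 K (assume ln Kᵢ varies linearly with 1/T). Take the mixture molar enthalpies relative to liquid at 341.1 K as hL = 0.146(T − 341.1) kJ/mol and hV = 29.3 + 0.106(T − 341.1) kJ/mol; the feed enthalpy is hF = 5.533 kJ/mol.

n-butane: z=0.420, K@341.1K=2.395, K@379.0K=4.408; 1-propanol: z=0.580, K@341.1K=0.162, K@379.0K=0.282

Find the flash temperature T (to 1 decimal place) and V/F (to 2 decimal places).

Adiabatic flash: solve Rachford–Rice at each trial T, then check hF = ψ·hV(T) + (1−ψ)·hL(T).
  T = 341.1 K: K = (2.395, 0.162), RR gives ψ = 0.085, H_out = 2.503 kJ/mol
  T = 379.0 K: K = (4.408, 0.282), RR gives ψ = 0.415, H_out = 17.057 kJ/mol
  T = 360.1 K: K = (3.304, 0.217), RR gives ψ = 0.285, H_out = 10.900 kJ/mol
  T = 350.6 K: K = (2.825, 0.188), RR gives ψ = 0.200, H_out = 7.162 kJ/mol
  T = 345.9 K: K = (2.607, 0.175), RR gives ψ = 0.148, H_out = 5.010 kJ/mol
  T = 348.2 K: K = (2.712, 0.181), RR gives ψ = 0.174, H_out = 6.095 kJ/mol
Linear interpolation between T = 345.9 (H_out = 5.010) and T = 348.2 (H_out = 6.095) on hF = 5.533 gives T ≈ 347.0 K, at which ψ = 0.16.

T = 347.0 K, V/F = 0.16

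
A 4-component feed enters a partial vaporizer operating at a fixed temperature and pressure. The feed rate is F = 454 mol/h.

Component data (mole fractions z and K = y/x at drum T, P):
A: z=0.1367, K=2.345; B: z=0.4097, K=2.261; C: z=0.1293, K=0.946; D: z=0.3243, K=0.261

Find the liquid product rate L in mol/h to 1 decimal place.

Material balance + equilibrium reduce to Σ zᵢ(Kᵢ−1)/(1+β(Kᵢ−1)) = 0.
g(0) = ΣzᵢKᵢ − 1 = 0.4539 and g(1) = 1 − Σzᵢ/Kᵢ = -0.6187, so a root lies in (0, 1).
Newton–Raphson from β = 0.36:
  β = 0.3600: g = 0.14556, g' = -0.7496 → β = 0.5542
  β = 0.5542: g = -0.00363, g' = -0.8153 → β = 0.5497
Converged at β = 0.5497.
Then V = β·F = 0.5497·454 = 249.6 mol/h and L = F − V = 204.4 mol/h.

L = 204.4 mol/h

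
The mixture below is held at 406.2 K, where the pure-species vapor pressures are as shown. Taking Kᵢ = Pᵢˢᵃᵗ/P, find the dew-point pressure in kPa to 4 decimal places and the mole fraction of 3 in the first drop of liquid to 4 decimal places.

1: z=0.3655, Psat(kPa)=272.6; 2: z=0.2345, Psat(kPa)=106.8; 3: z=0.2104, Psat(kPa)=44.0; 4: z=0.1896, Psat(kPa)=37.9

Pdew = 75.0698 kPa, x_3 = 0.3590

At the dew point ψ → 1, so Σzᵢ/Kᵢ = 1 with Kᵢ = Pᵢˢᵃᵗ/P ⇒ 1/P = Σzᵢ/Pᵢˢᵃᵗ.
1/P = 0.3655/272.6 + 0.2345/106.8 + 0.2104/44.0 + 0.1896/37.9 = 0.0133209 ⇒ P = 75.0698 kPa
xᵢ = zᵢP/Pᵢˢᵃᵗ ⇒ x_3 = 0.2104·75.0698/44.0 = 0.3590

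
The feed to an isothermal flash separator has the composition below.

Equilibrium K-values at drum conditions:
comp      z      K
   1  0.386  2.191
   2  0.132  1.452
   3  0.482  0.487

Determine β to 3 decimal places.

Material balance + equilibrium reduce to Σ zᵢ(Kᵢ−1)/(1+β(Kᵢ−1)) = 0.
g(0) = ΣzᵢKᵢ − 1 = 0.272 and g(1) = 1 − Σzᵢ/Kᵢ = -0.257, so a root lies in (0, 1).
Newton iteration, β⁰ = 0.45:
  β = 0.450: g = 0.0274, g' = -0.465 → β = 0.509
Converged at β = 0.509.

β = 0.509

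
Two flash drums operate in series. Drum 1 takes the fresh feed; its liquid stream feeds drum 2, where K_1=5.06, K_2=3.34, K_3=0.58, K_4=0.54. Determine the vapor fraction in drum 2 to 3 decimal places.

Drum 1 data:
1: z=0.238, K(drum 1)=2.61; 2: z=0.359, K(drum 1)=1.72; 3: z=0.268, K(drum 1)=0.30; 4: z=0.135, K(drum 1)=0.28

V/F (drum 2) = 0.731

Drum 1:
Iterate (Newton) starting at ψ₁ = 0.63:
  ψ₁ = 0.630: g = -0.1454, g' = -0.895 → ψ₁ = 0.467
  ψ₁ = 0.467: g = -0.0133, g' = -0.754 → ψ₁ = 0.450
Converged at ψ₁ = 0.450.
Drum-1 compositions:
  1: x = 0.138, y = 0.360
  2: x = 0.271, y = 0.466
  3: x = 0.391, y = 0.117
  4: x = 0.200, y = 0.056
Drum-2 feed = drum-1 liquid: z₂ = (0.1381, 0.2712, 0.3911, 0.1996).
Drum 2:
Rachford–Rice: g(ψ₂) = Σ zᵢ(Kᵢ−1)/(1+ψ₂(Kᵢ−1)) = 0.
Check two-phase: ΣzᵢKᵢ = 1.939 > 1 and Σzᵢ/Kᵢ = 1.153 > 1, so g(0) = 0.939 > 0 and g(1) = -0.153 < 0.
Iterate (Newton) starting at ψ₂ = 0.5:
  ψ₂ = 0.500: g = 0.1502, g' = -0.745 → ψ₂ = 0.702
  ψ₂ = 0.702: g = 0.0173, g' = -0.597 → ψ₂ = 0.731
Converged at ψ₂ = 0.731.
  1: x = 0.035, y = 0.176
  2: x = 0.100, y = 0.334
  3: x = 0.564, y = 0.327
  4: x = 0.301, y = 0.162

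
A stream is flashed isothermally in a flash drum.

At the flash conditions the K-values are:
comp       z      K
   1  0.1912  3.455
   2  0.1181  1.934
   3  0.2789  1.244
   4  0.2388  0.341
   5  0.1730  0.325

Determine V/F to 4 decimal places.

Material balance + equilibrium reduce to Σ zᵢ(Kᵢ−1)/(1+V/F(Kᵢ−1)) = 0.
Check two-phase: ΣzᵢKᵢ = 1.3736 > 1 and Σzᵢ/Kᵢ = 1.5732 > 1, so g(0) = 0.3736 > 0 and g(1) = -0.5732 < 0.
Iterate (Newton) starting at V/F = 0.5:
  V/F = 0.5000: g = -0.06440, g' = -0.7036 → V/F = 0.4085
  V/F = 0.4085: g = -0.00046, g' = -0.6994 → V/F = 0.4078
Converged at V/F = 0.4078.

V/F = 0.4078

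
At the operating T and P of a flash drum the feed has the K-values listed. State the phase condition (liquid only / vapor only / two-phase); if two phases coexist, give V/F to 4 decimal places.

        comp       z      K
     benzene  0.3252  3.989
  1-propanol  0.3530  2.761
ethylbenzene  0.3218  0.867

vapor only

ΣzᵢKᵢ = 2.5509; Σzᵢ/Kᵢ = 0.5805.
Since Σzᵢ/Kᵢ < 1 the mixture is above its dew point — single vapor phase.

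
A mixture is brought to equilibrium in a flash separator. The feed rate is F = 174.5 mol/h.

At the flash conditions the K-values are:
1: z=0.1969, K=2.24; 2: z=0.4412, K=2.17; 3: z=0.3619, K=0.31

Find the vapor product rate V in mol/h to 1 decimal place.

V = 108.4 mol/h

Rachford–Rice: g(V/F) = Σ zᵢ(Kᵢ−1)/(1+V/F(Kᵢ−1)) = 0.
Check two-phase: ΣzᵢKᵢ = 1.5106 > 1 and Σzᵢ/Kᵢ = 1.4586 > 1, so g(0) = 0.5106 > 0 and g(1) = -0.4586 < 0.
Newton–Raphson from V/F = 0.5:
  V/F = 0.5000: g = 0.09516, g' = -0.7574 → V/F = 0.6256
  V/F = 0.6256: g = -0.00386, g' = -0.8308 → V/F = 0.6210
Converged at V/F = 0.6210.
Then V = V/F·F = 0.6210·174.5 = 108.4 mol/h and L = F − V = 66.1 mol/h.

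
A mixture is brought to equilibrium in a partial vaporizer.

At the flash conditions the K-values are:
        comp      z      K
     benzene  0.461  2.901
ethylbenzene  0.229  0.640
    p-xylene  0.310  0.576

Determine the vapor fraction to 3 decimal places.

Material balance + equilibrium reduce to Σ zᵢ(Kᵢ−1)/(1+ψ(Kᵢ−1)) = 0.
g(0) = ΣzᵢKᵢ − 1 = 0.662 and g(1) = 1 − Σzᵢ/Kᵢ = -0.055, so a root lies in (0, 1).
Newton–Raphson from ψ = 0.5:
  ψ = 0.500: g = 0.1820, g' = -0.572 → ψ = 0.818
  ψ = 0.818: g = 0.0248, g' = -0.445 → ψ = 0.874
Converged at ψ = 0.874.

ψ = 0.874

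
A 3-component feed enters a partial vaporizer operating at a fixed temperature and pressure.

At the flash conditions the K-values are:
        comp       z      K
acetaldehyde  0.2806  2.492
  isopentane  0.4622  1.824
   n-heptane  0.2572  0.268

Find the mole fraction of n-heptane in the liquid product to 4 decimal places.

Newton iteration, ψ⁰ = 0.5:
  ψ = 0.5000: g = 0.21255, g' = -0.7052 → ψ = 0.8014
  ψ = 0.8014: g = -0.03542, g' = -1.0500 → ψ = 0.7677
  ψ = 0.7677: g = -0.00137, g' = -0.9716 → ψ = 0.7663
Converged at ψ = 0.7663.
Compositions from xᵢ = zᵢ/(1+ψ(Kᵢ−1)), yᵢ = Kᵢxᵢ:
  acetaldehyde: x = 0.1309, y = 0.3263
  isopentane: x = 0.2833, y = 0.5168
  n-heptane: x = 0.5858, y = 0.1570

x_n-heptane = 0.5858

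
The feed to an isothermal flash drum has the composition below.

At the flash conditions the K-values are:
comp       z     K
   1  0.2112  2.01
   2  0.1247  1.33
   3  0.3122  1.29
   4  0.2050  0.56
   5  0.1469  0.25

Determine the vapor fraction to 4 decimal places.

ψ = 0.4069

Newton–Raphson from ψ = 0.5:
  ψ = 0.5000: g = -0.03579, g' = -0.4019 → ψ = 0.4110
  ψ = 0.4110: g = -0.00149, g' = -0.3709 → ψ = 0.4069
Converged at ψ = 0.4069.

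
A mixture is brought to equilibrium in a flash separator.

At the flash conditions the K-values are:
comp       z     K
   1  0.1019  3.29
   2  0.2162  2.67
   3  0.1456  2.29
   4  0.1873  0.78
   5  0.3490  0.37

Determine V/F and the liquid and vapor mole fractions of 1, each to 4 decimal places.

Iterate (Newton) starting at V/F = 0.4:
  V/F = 0.4000: g = 0.12302, g' = -0.7262 → V/F = 0.5694
  V/F = 0.5694: g = 0.00467, g' = -0.6883 → V/F = 0.5762
Converged at V/F = 0.5762.
Compositions from xᵢ = zᵢ/(1+V/F(Kᵢ−1)), yᵢ = Kᵢxᵢ:
  1: x = 0.0439, y = 0.1445
  2: x = 0.1102, y = 0.2942
  3: x = 0.0835, y = 0.1913
  4: x = 0.2145, y = 0.1673
  5: x = 0.5479, y = 0.2027

V/F = 0.5762, x_1 = 0.0439, y_1 = 0.1445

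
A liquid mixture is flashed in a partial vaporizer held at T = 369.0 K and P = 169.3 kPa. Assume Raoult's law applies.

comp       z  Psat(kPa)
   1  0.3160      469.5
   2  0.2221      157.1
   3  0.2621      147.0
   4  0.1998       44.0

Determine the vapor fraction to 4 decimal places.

Raoult's law: Kᵢ = Pᵢˢᵃᵗ/P = Pᵢˢᵃᵗ/169.3.
  K_1 = 469.5/169.3 = 2.773184, K_2 = 157.1/169.3 = 0.927939, K_3 = 147.0/169.3 = 0.868281, K_4 = 44.0/169.3 = 0.259894
Newton–Raphson from ψ = 0.5:
  ψ = 0.5000: g = 0.00870, g' = -0.5614 → ψ = 0.5155
Converged at ψ = 0.5155.

ψ = 0.5155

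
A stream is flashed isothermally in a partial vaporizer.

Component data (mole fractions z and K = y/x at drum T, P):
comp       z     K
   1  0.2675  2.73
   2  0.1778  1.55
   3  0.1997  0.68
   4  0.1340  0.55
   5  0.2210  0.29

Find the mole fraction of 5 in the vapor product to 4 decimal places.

Newton iteration, β⁰ = 0.5:
  β = 0.5000: g = -0.07232, g' = -0.6052 → β = 0.3805
  β = 0.3805: g = -0.00058, g' = -0.6031 → β = 0.3795
Converged at β = 0.3795.
Compositions from xᵢ = zᵢ/(1+β(Kᵢ−1)), yᵢ = Kᵢxᵢ:
  1: x = 0.1615, y = 0.4408
  2: x = 0.1471, y = 0.2280
  3: x = 0.2273, y = 0.1546
  4: x = 0.1616, y = 0.0889
  5: x = 0.3025, y = 0.0877

y_5 = 0.0877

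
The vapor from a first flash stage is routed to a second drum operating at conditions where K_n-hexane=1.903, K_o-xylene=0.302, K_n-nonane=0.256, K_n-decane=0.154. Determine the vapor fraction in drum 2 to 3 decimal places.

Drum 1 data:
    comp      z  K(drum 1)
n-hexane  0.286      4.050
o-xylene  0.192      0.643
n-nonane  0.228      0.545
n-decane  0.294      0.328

Drum 1:
Iterate (Newton) starting at ψ₁ = 0.47:
  ψ₁ = 0.470: g = -0.1446, g' = -0.845 → ψ₁ = 0.299
  ψ₁ = 0.299: g = 0.0124, g' = -1.030 → ψ₁ = 0.311
Converged at ψ₁ = 0.311.
Drum-1 compositions:
  n-hexane: x = 0.147, y = 0.594
  o-xylene: x = 0.216, y = 0.139
  n-nonane: x = 0.266, y = 0.145
  n-decane: x = 0.372, y = 0.122
Drum-2 feed = drum-1 vapor: z₂ = (0.5945, 0.1389, 0.1447, 0.1219).
Drum 2:
Rachford–Rice: g(ψ₂) = Σ zᵢ(Kᵢ−1)/(1+ψ₂(Kᵢ−1)) = 0.
g(0) = ΣzᵢKᵢ − 1 = 0.229 and g(1) = 1 − Σzᵢ/Kᵢ = -1.129, so a root lies in (0, 1).
Newton–Raphson from ψ₂ = 0.5:
  ψ₂ = 0.500: g = -0.1293, g' = -0.855 → ψ₂ = 0.349
  ψ₂ = 0.349: g = -0.0116, g' = -0.720 → ψ₂ = 0.333
Converged at ψ₂ = 0.333.
  n-hexane: x = 0.457, y = 0.870
  o-xylene: x = 0.181, y = 0.055
  n-nonane: x = 0.192, y = 0.049
  n-decane: x = 0.170, y = 0.026

V/F (drum 2) = 0.333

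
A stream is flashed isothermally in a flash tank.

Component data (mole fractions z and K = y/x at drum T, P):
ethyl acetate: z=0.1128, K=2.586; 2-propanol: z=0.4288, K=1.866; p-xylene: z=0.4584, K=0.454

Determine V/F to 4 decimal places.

V/F = 0.5290

Rachford–Rice: g(V/F) = Σ zᵢ(Kᵢ−1)/(1+V/F(Kᵢ−1)) = 0.
Check two-phase: ΣzᵢKᵢ = 1.3000 > 1 and Σzᵢ/Kᵢ = 1.2831 > 1, so g(0) = 0.3000 > 0 and g(1) = -0.2831 < 0.
Iterate (Newton) starting at V/F = 0.38:
  V/F = 0.3800: g = 0.07521, g' = -0.5101 → V/F = 0.5274
  V/F = 0.5274: g = 0.00080, g' = -0.5052 → V/F = 0.5290
Converged at V/F = 0.5290.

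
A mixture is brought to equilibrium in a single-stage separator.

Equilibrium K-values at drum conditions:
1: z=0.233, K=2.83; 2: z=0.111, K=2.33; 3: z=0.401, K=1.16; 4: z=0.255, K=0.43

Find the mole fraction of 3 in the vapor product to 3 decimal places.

Rachford–Rice: g(V/F) = Σ zᵢ(Kᵢ−1)/(1+V/F(Kᵢ−1)) = 0.
Check two-phase: ΣzᵢKᵢ = 1.493 > 1 and Σzᵢ/Kᵢ = 1.069 > 1, so g(0) = 0.493 > 0 and g(1) = -0.069 < 0.
Newton–Raphson from V/F = 0.5:
  V/F = 0.500: g = 0.1674, g' = -0.454 → V/F = 0.868
  V/F = 0.868: g = 0.0017, g' = -0.491 → V/F = 0.872
Converged at V/F = 0.872.
Compositions from xᵢ = zᵢ/(1+V/F(Kᵢ−1)), yᵢ = Kᵢxᵢ:
  1: x = 0.090, y = 0.254
  2: x = 0.051, y = 0.120
  3: x = 0.352, y = 0.408
  4: x = 0.507, y = 0.218

y_3 = 0.408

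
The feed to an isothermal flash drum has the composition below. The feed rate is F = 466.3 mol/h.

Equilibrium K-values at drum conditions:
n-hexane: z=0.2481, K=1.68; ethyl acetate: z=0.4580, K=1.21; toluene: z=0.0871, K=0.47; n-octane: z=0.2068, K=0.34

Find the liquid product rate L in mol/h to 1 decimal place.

Material balance + equilibrium reduce to Σ zᵢ(Kᵢ−1)/(1+V/F(Kᵢ−1)) = 0.
Feasibility: ΣzᵢKᵢ = 1.0822, Σzᵢ/Kᵢ = 1.3197 — both > 1, two phases present.
Iterate (Newton) starting at V/F = 0.5:
  V/F = 0.5000: g = -0.05358, g' = -0.3264 → V/F = 0.3358
  V/F = 0.3358: g = -0.00433, g' = -0.2786 → V/F = 0.3203
  V/F = 0.3203: g = -0.00002, g' = -0.2754 → V/F = 0.3202
Converged at V/F = 0.3202.
Then V = V/F·F = 0.3202·466.3 = 149.3 mol/h and L = F − V = 317.0 mol/h.

L = 317.0 mol/h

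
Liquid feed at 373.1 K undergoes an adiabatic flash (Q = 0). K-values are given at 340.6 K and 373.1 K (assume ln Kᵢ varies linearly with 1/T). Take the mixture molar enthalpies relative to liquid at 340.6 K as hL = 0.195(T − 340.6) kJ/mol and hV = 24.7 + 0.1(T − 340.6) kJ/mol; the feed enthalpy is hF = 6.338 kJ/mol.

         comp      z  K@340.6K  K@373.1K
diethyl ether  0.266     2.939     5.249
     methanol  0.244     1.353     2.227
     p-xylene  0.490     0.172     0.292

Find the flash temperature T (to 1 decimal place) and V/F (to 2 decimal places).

Adiabatic flash: solve Rachford–Rice at each trial T, then check hF = ψ·hV(T) + (1−ψ)·hL(T).
  T = 340.6 K: K = (2.939, 1.353, 0.172), RR gives ψ = 0.167, H_out = 4.128 kJ/mol
  T = 373.1 K: K = (5.249, 2.227, 0.292), RR gives ψ = 0.508, H_out = 17.325 kJ/mol
  T = 356.9 K: K = (3.983, 1.757, 0.227), RR gives ψ = 0.362, H_out = 11.571 kJ/mol
  T = 348.8 K: K = (3.437, 1.548, 0.198), RR gives ψ = 0.275, H_out = 8.187 kJ/mol
  T = 344.7 K: K = (3.181, 1.448, 0.185), RR gives ψ = 0.224, H_out = 6.257 kJ/mol
  T = 346.8 K: K = (3.311, 1.499, 0.192), RR gives ψ = 0.251, H_out = 7.267 kJ/mol
Linear interpolation between T = 344.7 (H_out = 6.257) and T = 346.8 (H_out = 7.267) on hF = 6.338 gives T ≈ 344.9 K, at which ψ = 0.23.

T = 344.9 K, V/F = 0.23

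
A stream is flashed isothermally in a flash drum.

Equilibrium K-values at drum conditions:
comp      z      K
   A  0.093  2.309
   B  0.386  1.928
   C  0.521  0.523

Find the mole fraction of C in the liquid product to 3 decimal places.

Material balance + equilibrium reduce to Σ zᵢ(Kᵢ−1)/(1+V/F(Kᵢ−1)) = 0.
Feasibility: ΣzᵢKᵢ = 1.231, Σzᵢ/Kᵢ = 1.237 — both > 1, two phases present.
Newton iteration, V/F⁰ = 0.37:
  V/F = 0.370: g = 0.0469, g' = -0.431 → V/F = 0.479
  V/F = 0.479: g = 0.0008, g' = -0.419 → V/F = 0.481
Converged at V/F = 0.481.
Compositions from xᵢ = zᵢ/(1+V/F(Kᵢ−1)), yᵢ = Kᵢxᵢ:
  A: x = 0.057, y = 0.132
  B: x = 0.267, y = 0.515
  C: x = 0.676, y = 0.354

x_C = 0.676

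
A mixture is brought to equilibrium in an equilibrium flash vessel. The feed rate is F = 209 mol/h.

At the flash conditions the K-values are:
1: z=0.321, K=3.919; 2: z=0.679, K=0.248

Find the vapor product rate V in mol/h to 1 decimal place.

V = 40.6 mol/h

Let β = V/F and solve Σ zᵢ(Kᵢ−1)/(1+β(Kᵢ−1)) = 0.
Check two-phase: ΣzᵢKᵢ = 1.426 > 1 and Σzᵢ/Kᵢ = 2.820 > 1, so g(0) = 0.426 > 0 and g(1) = -1.820 < 0.
Binary case is linear: z₁(K₁−1)(1+β(K₂−1)) + z₂(K₂−1)(1+β(K₁−1)) = 0
⇒ β = [z₁(K₁−1)+z₂(K₂−1)] / [−(K₁−1)(K₂−1)] = 0.4264/2.1951 = 0.194
Then V = β·F = 0.1942·209 = 40.6 mol/h and L = F − V = 168.4 mol/h.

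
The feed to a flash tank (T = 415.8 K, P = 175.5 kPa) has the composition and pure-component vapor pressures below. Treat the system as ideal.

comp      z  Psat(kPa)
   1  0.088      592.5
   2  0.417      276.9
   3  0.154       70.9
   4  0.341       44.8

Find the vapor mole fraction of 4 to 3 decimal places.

Raoult's law: Kᵢ = Pᵢˢᵃᵗ/P = Pᵢˢᵃᵗ/175.5.
  K_1 = 592.5/175.5 = 3.37607, K_2 = 276.9/175.5 = 1.57778, K_3 = 70.9/175.5 = 0.40399, K_4 = 44.8/175.5 = 0.25527
Rachford–Rice: g(ψ) = Σ zᵢ(Kᵢ−1)/(1+ψ(Kᵢ−1)) = 0.
Feasibility: ΣzᵢKᵢ = 1.104, Σzᵢ/Kᵢ = 2.007 — both > 1, two phases present.
Newton iteration, ψ⁰ = 0.42:
  ψ = 0.420: g = -0.1934, g' = -0.712 → ψ = 0.148
  ψ = 0.148: g = -0.0098, g' = -0.694 → ψ = 0.134
  ψ = 0.134: g = 0.0001, g' = -0.703 → ψ = 0.135
Converged at ψ = 0.135.
Compositions from xᵢ = zᵢ/(1+ψ(Kᵢ−1)), yᵢ = Kᵢxᵢ:
  1: x = 0.067, y = 0.225
  2: x = 0.387, y = 0.610
  3: x = 0.167, y = 0.068
  4: x = 0.379, y = 0.097

y_4 = 0.097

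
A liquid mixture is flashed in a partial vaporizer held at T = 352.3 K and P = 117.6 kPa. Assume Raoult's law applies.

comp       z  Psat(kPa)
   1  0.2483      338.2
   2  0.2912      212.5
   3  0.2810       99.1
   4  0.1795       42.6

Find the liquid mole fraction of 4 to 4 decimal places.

x_4 = 0.4100

Raoult's law: Kᵢ = Pᵢˢᵃᵗ/P = Pᵢˢᵃᵗ/117.6.
  K_1 = 338.2/117.6 = 2.875850, K_2 = 212.5/117.6 = 1.806973, K_3 = 99.1/117.6 = 0.842687, K_4 = 42.6/117.6 = 0.362245
Material balance + equilibrium reduce to Σ zᵢ(Kᵢ−1)/(1+V/F(Kᵢ−1)) = 0.
g(0) = ΣzᵢKᵢ − 1 = 0.5421 and g(1) = 1 − Σzᵢ/Kᵢ = -0.0765, so a root lies in (0, 1).
Iterate (Newton) starting at V/F = 0.39:
  V/F = 0.3900: g = 0.24825, g' = -0.5384 → V/F = 0.8511
  V/F = 0.8511: g = 0.01725, g' = -0.5548 → V/F = 0.8822
  V/F = 0.8822: g = -0.00038, g' = -0.5797 → V/F = 0.8816
Converged at V/F = 0.8816.
Compositions from xᵢ = zᵢ/(1+V/F(Kᵢ−1)), yᵢ = Kᵢxᵢ:
  1: x = 0.0936, y = 0.2691
  2: x = 0.1702, y = 0.3075
  3: x = 0.3262, y = 0.2749
  4: x = 0.4100, y = 0.1485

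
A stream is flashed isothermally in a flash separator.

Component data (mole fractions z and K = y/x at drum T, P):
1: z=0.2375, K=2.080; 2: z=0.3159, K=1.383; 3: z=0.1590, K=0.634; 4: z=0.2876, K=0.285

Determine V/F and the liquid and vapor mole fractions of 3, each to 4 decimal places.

V/F = 0.2455, x_3 = 0.1747, y_3 = 0.1108

Rachford–Rice: g(V/F) = Σ zᵢ(Kᵢ−1)/(1+V/F(Kᵢ−1)) = 0.
Feasibility: ΣzᵢKᵢ = 1.1137, Σzᵢ/Kᵢ = 1.6025 — both > 1, two phases present.
Newton iteration, V/F⁰ = 0.32:
  V/F = 0.3200: g = -0.03415, g' = -0.4643 → V/F = 0.2464
  V/F = 0.2464: g = -0.00044, g' = -0.4539 → V/F = 0.2455
Converged at V/F = 0.2455.
Compositions from xᵢ = zᵢ/(1+V/F(Kᵢ−1)), yᵢ = Kᵢxᵢ:
  1: x = 0.1877, y = 0.3905
  2: x = 0.2888, y = 0.3993
  3: x = 0.1747, y = 0.1108
  4: x = 0.3488, y = 0.0994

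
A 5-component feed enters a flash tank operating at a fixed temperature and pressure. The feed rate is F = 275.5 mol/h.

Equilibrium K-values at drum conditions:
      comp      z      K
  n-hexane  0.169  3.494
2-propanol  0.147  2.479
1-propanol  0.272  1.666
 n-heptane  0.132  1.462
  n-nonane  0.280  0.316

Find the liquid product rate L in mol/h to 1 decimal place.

Newton–Raphson from ψ = 0.5:
  ψ = 0.500: g = 0.2069, g' = -0.704 → ψ = 0.794
  ψ = 0.794: g = -0.0148, g' = -0.881 → ψ = 0.777
Converged at ψ = 0.777.
Then V = ψ·F = 0.7771·275.5 = 214.1 mol/h and L = F − V = 61.4 mol/h.

L = 61.4 mol/h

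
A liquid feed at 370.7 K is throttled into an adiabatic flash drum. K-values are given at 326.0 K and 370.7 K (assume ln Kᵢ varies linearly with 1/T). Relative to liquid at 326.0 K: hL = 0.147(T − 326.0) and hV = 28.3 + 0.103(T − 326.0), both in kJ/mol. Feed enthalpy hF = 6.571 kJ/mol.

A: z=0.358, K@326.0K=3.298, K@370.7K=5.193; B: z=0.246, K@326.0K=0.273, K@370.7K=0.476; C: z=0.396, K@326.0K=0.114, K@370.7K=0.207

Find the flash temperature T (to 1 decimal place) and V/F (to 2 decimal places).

T = 333.5 K, V/F = 0.20

Adiabatic flash: solve Rachford–Rice at each trial T, then check hF = ψ·hV(T) + (1−ψ)·hL(T).
  T = 326.0 K: K = (3.298, 0.273, 0.114), RR gives ψ = 0.154, H_out = 4.358 kJ/mol
  T = 370.7 K: K = (5.193, 0.476, 0.207), RR gives ψ = 0.360, H_out = 16.048 kJ/mol
  T = 348.4 K: K = (4.201, 0.367, 0.157), RR gives ψ = 0.267, H_out = 10.579 kJ/mol
  T = 337.2 K: K = (3.737, 0.318, 0.134), RR gives ψ = 0.215, H_out = 7.611 kJ/mol
  T = 331.6 K: K = (3.515, 0.295, 0.124), RR gives ψ = 0.186, H_out = 6.029 kJ/mol
  T = 334.4 K: K = (3.625, 0.307, 0.129), RR gives ψ = 0.200, H_out = 6.830 kJ/mol
  T = 333.0 K: K = (3.570, 0.301, 0.126), RR gives ψ = 0.193, H_out = 6.432 kJ/mol
Linear interpolation between T = 333.0 (H_out = 6.432) and T = 334.4 (H_out = 6.830) on hF = 6.571 gives T ≈ 333.5 K, at which ψ = 0.20.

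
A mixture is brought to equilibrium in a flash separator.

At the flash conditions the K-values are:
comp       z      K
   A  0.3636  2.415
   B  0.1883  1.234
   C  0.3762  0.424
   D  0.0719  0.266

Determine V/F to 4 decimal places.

V/F = 0.4212

Newton–Raphson from V/F = 0.35:
  V/F = 0.3500: g = 0.04239, g' = -0.6004 → V/F = 0.4206
  V/F = 0.4206: g = 0.00034, g' = -0.5931 → V/F = 0.4212
Converged at V/F = 0.4212.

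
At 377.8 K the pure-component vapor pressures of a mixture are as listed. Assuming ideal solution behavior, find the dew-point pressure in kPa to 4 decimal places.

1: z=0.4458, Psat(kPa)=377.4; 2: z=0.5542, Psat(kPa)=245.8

At the dew point ψ → 1, so Σzᵢ/Kᵢ = 1 with Kᵢ = Pᵢˢᵃᵗ/P ⇒ 1/P = Σzᵢ/Pᵢˢᵃᵗ.
1/P = 0.4458/377.4 + 0.5542/245.8 = 0.0034359 ⇒ P = 291.0430 kPa

Pdew = 291.0430 kPa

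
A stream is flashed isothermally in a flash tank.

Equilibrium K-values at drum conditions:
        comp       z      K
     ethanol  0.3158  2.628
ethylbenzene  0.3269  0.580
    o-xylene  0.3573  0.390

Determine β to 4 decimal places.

β = 0.1858

Material balance + equilibrium reduce to Σ zᵢ(Kᵢ−1)/(1+β(Kᵢ−1)) = 0.
Check two-phase: ΣzᵢKᵢ = 1.1589 > 1 and Σzᵢ/Kᵢ = 1.5999 > 1, so g(0) = 0.1589 > 0 and g(1) = -0.5999 < 0.
Iterate (Newton) starting at β = 0.42:
  β = 0.4200: g = -0.15439, g' = -0.6206 → β = 0.1712
  β = 0.1712: g = 0.01075, g' = -0.7446 → β = 0.1856
  β = 0.1856: g = 0.00010, g' = -0.7305 → β = 0.1858
Converged at β = 0.1858.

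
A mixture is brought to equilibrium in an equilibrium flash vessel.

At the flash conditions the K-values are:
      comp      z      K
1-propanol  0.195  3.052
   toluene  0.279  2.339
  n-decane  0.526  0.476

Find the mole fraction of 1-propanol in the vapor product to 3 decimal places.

Let ψ = V/F and solve Σ zᵢ(Kᵢ−1)/(1+ψ(Kᵢ−1)) = 0.
Check two-phase: ΣzᵢKᵢ = 1.498 > 1 and Σzᵢ/Kᵢ = 1.288 > 1, so g(0) = 0.498 > 0 and g(1) = -0.288 < 0.
Newton–Raphson from ψ = 0.66:
  ψ = 0.660: g = -0.0531, g' = -0.627 → ψ = 0.575
Converged at ψ = 0.575.
Compositions from xᵢ = zᵢ/(1+ψ(Kᵢ−1)), yᵢ = Kᵢxᵢ:
  1-propanol: x = 0.089, y = 0.273
  toluene: x = 0.158, y = 0.369
  n-decane: x = 0.753, y = 0.358

y_1-propanol = 0.273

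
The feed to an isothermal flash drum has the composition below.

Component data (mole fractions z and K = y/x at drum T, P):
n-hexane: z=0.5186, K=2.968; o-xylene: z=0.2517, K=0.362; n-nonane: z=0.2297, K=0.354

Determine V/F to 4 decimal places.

Rachford–Rice: g(V/F) = Σ zᵢ(Kᵢ−1)/(1+V/F(Kᵢ−1)) = 0.
g(0) = ΣzᵢKᵢ − 1 = 0.7116 and g(1) = 1 − Σzᵢ/Kᵢ = -0.5189, so a root lies in (0, 1).
Newton iteration, V/F⁰ = 0.5:
  V/F = 0.5000: g = 0.05943, g' = -0.9403 → V/F = 0.5632
  V/F = 0.5632: g = 0.00018, g' = -0.9383 → V/F = 0.5634
Converged at V/F = 0.5634.

V/F = 0.5634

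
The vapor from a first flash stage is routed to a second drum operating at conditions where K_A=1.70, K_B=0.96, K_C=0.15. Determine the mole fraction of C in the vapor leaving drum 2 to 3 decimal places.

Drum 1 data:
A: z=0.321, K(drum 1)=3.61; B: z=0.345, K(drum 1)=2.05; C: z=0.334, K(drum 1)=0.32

y_C (drum 2) = 0.040

Drum 1:
Let ψ₁ = V/F and solve Σ zᵢ(Kᵢ−1)/(1+ψ₁(Kᵢ−1)) = 0.
Feasibility: ΣzᵢKᵢ = 1.973, Σzᵢ/Kᵢ = 1.301 — both > 1, two phases present.
Newton–Raphson from ψ₁ = 0.5:
  ψ₁ = 0.500: g = 0.2569, g' = -0.930 → ψ₁ = 0.776
  ψ₁ = 0.776: g = -0.0047, g' = -1.047 → ψ₁ = 0.772
Converged at ψ₁ = 0.772.
Drum-1 compositions:
  A: x = 0.106, y = 0.384
  B: x = 0.191, y = 0.391
  C: x = 0.703, y = 0.225
Drum-2 feed = drum-1 vapor: z₂ = (0.3844, 0.3906, 0.2249).
Drum 2:
Material balance + equilibrium reduce to Σ zᵢ(Kᵢ−1)/(1+ψ₂(Kᵢ−1)) = 0.
g(0) = ΣzᵢKᵢ − 1 = 0.062 and g(1) = 1 − Σzᵢ/Kᵢ = -1.133, so a root lies in (0, 1).
Iterate (Newton) starting at ψ₂ = 0.5:
  ψ₂ = 0.500: g = -0.1492, g' = -0.596 → ψ₂ = 0.250
  ψ₂ = 0.250: g = -0.0294, g' = -0.399 → ψ₂ = 0.176
  ψ₂ = 0.176: g = -0.0010, g' = -0.375 → ψ₂ = 0.173
Converged at ψ₂ = 0.173.
  A: x = 0.343, y = 0.583
  B: x = 0.393, y = 0.378
  C: x = 0.264, y = 0.040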